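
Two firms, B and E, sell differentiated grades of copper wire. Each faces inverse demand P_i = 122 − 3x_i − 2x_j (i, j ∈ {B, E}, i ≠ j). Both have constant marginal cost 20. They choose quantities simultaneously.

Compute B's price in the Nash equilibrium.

Firm B's profit: π = x_B(122 − 3x_B − 2x_E) − 20x_B.
∂π/∂x_B = 102 − 6x_B − 2x_E = 0 ⇒ x_B = 17 − (1/3)x_E.
By symmetry x_E = x_B; substituting into the reaction function, (4/3)x_B = 17 and x_B = 12.75.
P_B = 122 − 3·12.75 − 2·12.75 = 58.25.

58.25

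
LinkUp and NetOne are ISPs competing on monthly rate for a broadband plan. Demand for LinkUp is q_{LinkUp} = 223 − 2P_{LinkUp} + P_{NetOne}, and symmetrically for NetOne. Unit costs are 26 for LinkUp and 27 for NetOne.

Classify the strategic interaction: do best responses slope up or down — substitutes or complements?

strategic complements

LinkUp's profit: π = (P_{LinkUp} − 26)(223 − 2P_{LinkUp} + P_{NetOne}).
∂π/∂P_{LinkUp} = 275 − 4P_{LinkUp} + P_{NetOne} = 0 ⇒ P_{LinkUp} = 68.75 + 0.25P_{NetOne}.
The best-response slope dP_{LinkUp}/dP_{NetOne} = 0.25 > 0: the reaction function is upward-sloping, so the choices are strategic complements.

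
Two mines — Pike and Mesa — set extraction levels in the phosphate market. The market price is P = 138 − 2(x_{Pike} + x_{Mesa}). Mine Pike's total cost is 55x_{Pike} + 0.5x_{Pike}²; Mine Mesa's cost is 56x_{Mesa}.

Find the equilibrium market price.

86.5

Mine Pike's profit: π = x_{Pike}(138 − 2(x_{Pike} + x_{Mesa})) − 55x_{Pike} − 0.5x_{Pike}².
∂π/∂x_{Pike} = 83 − 5x_{Pike} − 2x_{Mesa} = 0, so x_{Pike} = 16.6 − 0.4x_{Mesa}.
For Mesa: ∂π/∂x_{Mesa} = 82 − 4x_{Mesa} − 2x_{Pike} = 0 ⇒ x_{Mesa} = 20.5 − 0.5x_{Pike}.
Substituting the second reaction function into the first: x_{Pike} = 16.6 − 0.4(20.5 − 0.5x_{Pike}), which gives 0.8x_{Pike} = 8.4 ⇒ x_{Pike} = 10.5.
Then x_{Mesa} = 20.5 − 0.5·10.5 = 15.25.
Equilibrium price: P = 138 − 2·25.75 = 86.5.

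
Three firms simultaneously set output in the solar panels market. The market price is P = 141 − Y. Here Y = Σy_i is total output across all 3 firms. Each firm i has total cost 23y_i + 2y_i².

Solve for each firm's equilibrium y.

A representative firm's profit is π_i = y_i(141 − Y) − 23y_i − 2y_i², with Y = y_i + Σ_{j≠i} y_j.
First-order condition: 118 − 6y_i − Σ_{j≠i} y_j = 0.
In a symmetric equilibrium every firm chooses the same y, so Σ_{j≠i} y_j = 2y. The condition becomes 118 − 8y = 0, giving y = 118/8 = 14.75.

14.75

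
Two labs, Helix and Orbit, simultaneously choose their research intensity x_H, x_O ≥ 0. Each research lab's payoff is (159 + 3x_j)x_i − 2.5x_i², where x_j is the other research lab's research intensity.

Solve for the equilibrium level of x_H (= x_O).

Helix's payoff is (159 + 3x_O)x_H − 2.5x_H².
∂π/∂x_H = 159 + 3x_O − 5x_H = 0, so x_H = 31.8 + 0.6x_O.
The game is symmetric, so in equilibrium x_O = x_H: the reaction function gives 0.4x_H = 31.8, hence x_H = 79.5.

79.5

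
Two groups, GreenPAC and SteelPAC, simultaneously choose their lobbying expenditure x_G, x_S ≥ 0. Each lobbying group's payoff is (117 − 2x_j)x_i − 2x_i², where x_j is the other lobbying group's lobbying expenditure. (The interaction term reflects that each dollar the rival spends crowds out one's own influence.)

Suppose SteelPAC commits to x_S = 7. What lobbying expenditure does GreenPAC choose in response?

GreenPAC's payoff is (117 − 2x_S)x_G − 2x_G².
∂π/∂x_G = 117 − 2x_S − 4x_G = 0, so x_G = 29.25 − 0.5x_S.
At x_S = 7: x_G = 29.25 − 0.5·7 = 25.75.

25.75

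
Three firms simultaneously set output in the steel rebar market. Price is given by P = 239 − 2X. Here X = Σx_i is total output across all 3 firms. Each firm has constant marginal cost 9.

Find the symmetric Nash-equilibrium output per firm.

28.75

A representative firm's profit is π_i = x_i(239 − 2X) − 9x_i, with X = x_i + Σ_{j≠i} x_j.
First-order condition: 230 − 4x_i − 2Σ_{j≠i} x_j = 0.
In a symmetric equilibrium every firm chooses the same x, so Σ_{j≠i} x_j = 2x. The condition becomes 230 − 8x = 0, giving x = 230/8 = 28.75.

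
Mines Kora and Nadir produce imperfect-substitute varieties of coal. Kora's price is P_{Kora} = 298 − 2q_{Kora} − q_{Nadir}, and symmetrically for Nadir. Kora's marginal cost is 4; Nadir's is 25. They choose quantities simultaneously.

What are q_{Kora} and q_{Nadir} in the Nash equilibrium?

Mine Kora's profit: π = q_{Kora}(298 − 2q_{Kora} − q_{Nadir}) − 4q_{Kora}.
∂π/∂q_{Kora} = 294 − 4q_{Kora} − q_{Nadir} = 0 ⇒ q_{Kora} = 73.5 − 0.25q_{Nadir}.
Similarly q_{Nadir} = 68.25 − 0.25q_{Kora}.
Solving the two reaction functions simultaneously: (1 − (−0.25)(−0.25))q_{Kora} = 73.5 − 0.25·68.25, so 0.9375q_{Kora} = 56.4375 and q_{Kora} = 60.2.
Then q_{Nadir} = 68.25 − 0.25·60.2 = 53.2.

60.2, 53.2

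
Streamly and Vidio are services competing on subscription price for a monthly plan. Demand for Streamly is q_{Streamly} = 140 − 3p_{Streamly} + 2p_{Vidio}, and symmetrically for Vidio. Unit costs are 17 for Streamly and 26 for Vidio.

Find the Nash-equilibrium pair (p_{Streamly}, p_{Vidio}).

Streamly's profit: π = (p_{Streamly} − 17)(140 − 3p_{Streamly} + 2p_{Vidio}).
∂π/∂p_{Streamly} = 191 − 6p_{Streamly} + 2p_{Vidio} = 0 ⇒ p_{Streamly} = 191/6 + (1/3)p_{Vidio}.
Similarly p_{Vidio} = 109/3 + (1/3)p_{Streamly}.
Substituting the second reaction function into the first: p_{Streamly} = 191/6 + (1/3)(109/3 + (1/3)p_{Streamly}), which gives (8/9)p_{Streamly} = 791/18 ⇒ p_{Streamly} = 49.4375.
Then p_{Vidio} = 109/3 + (1/3)·49.4375 = 52.8125.

49.4375, 52.8125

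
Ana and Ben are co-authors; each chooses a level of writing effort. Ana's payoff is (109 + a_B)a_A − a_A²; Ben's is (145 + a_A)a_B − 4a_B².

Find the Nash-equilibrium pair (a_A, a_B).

Expanding Ana's payoff: 109a_A + a_Ba_A − a_A².
∂π/∂a_A = 109 + a_B − 2a_A = 0, so a_A = 54.5 + 0.5a_B.
Likewise for Ben: a_B = 18.125 + 0.125a_A.
Solving the two reaction functions simultaneously: (1 − (0.5)(0.125))a_A = 54.5 + 0.5·18.125, so 0.9375a_A = 63.5625 and a_A = 67.8.
Then a_B = 18.125 + 0.125·67.8 = 26.6.

67.8, 26.6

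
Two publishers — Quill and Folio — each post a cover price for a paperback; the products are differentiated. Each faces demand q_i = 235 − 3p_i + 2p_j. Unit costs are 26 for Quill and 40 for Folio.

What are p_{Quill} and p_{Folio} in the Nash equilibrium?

Quill's profit: π = (p_{Quill} − 26)(235 − 3p_{Quill} + 2p_{Folio}).
∂π/∂p_{Quill} = 313 − 6p_{Quill} + 2p_{Folio} = 0 ⇒ p_{Quill} = 313/6 + (1/3)p_{Folio}.
Similarly p_{Folio} = 355/6 + (1/3)p_{Quill}.
Solving the two reaction functions simultaneously: (1 − (1/3)(1/3))p_{Quill} = 313/6 + (1/3)·(355/6), so (8/9)p_{Quill} = 647/9 and p_{Quill} = 80.875.
Then p_{Folio} = 355/6 + (1/3)·80.875 = 86.125.

80.875, 86.125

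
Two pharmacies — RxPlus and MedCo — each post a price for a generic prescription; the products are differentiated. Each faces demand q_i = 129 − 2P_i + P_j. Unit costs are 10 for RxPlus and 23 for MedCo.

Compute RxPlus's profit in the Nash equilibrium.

3427.92

RxPlus's profit: π = (P_{RxPlus} − 10)(129 − 2P_{RxPlus} + P_{MedCo}).
∂π/∂P_{RxPlus} = 149 − 4P_{RxPlus} + P_{MedCo} = 0 ⇒ P_{RxPlus} = 37.25 + 0.25P_{MedCo}.
Similarly P_{MedCo} = 43.75 + 0.25P_{RxPlus}.
Plugging P_{MedCo} into RxPlus's best response: P_{RxPlus} = 37.25 + 0.25(43.75 + 0.25P_{RxPlus}) ⇒ 0.9375P_{RxPlus} = 48.1875, so P_{RxPlus} = 51.4.
Then P_{MedCo} = 43.75 + 0.25·51.4 = 56.6.
q_{RxPlus} = 129 − 2·51.4 + 56.6 = 82.8.
Profit = (51.4 − 10)·82.8 = 3427.92.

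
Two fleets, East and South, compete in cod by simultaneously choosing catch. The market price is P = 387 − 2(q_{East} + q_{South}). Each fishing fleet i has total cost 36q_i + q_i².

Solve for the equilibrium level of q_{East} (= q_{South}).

Fishing fleet East's profit: π = q_{East}(387 − 2(q_{East} + q_{South})) − 36q_{East} − q_{East}².
∂π/∂q_{East} = 351 − 6q_{East} − 2q_{South} = 0, so q_{East} = 58.5 − (1/3)q_{South}.
By symmetry q_{South} = q_{East}; substituting into the reaction function, (4/3)q_{East} = 58.5 and q_{East} = 43.875.

43.875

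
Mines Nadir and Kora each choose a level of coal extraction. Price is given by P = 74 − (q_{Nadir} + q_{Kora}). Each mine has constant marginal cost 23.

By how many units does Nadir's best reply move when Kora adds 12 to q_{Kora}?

-6

Mine Nadir's profit: π = q_{Nadir}(74 − (q_{Nadir} + q_{Kora})) − 23q_{Nadir}.
∂π/∂q_{Nadir} = 51 − 2q_{Nadir} − q_{Kora} = 0, so q_{Nadir} = 25.5 − 0.5q_{Kora}.
The reaction-function slope is −0.5, so a 12-unit rise in q_{Kora} moves q_{Nadir} by −0.5 × 12 = −6. Nadir's best response falls — the actions are strategic substitutes.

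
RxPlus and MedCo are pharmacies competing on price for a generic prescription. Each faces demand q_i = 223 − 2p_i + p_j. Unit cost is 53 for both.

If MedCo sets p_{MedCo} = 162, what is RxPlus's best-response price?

122.75

RxPlus's profit: π = (p_{RxPlus} − 53)(223 − 2p_{RxPlus} + p_{MedCo}).
∂π/∂p_{RxPlus} = 329 − 4p_{RxPlus} + p_{MedCo} = 0 ⇒ p_{RxPlus} = 82.25 + 0.25p_{MedCo}.
At p_{MedCo} = 162: p_{RxPlus} = 82.25 + 0.25·162 = 122.75.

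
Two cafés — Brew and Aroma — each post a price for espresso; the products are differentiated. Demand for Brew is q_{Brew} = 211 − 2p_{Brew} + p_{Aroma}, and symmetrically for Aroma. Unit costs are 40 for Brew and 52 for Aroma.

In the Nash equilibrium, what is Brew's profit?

Brew's profit: π = (p_{Brew} − 40)(211 − 2p_{Brew} + p_{Aroma}).
∂π/∂p_{Brew} = 291 − 4p_{Brew} + p_{Aroma} = 0 ⇒ p_{Brew} = 72.75 + 0.25p_{Aroma}.
Similarly p_{Aroma} = 78.75 + 0.25p_{Brew}.
Solving the two reaction functions simultaneously: (1 − (0.25)(0.25))p_{Brew} = 72.75 + 0.25·78.75, so 0.9375p_{Brew} = 92.4375 and p_{Brew} = 98.6.
Then p_{Aroma} = 78.75 + 0.25·98.6 = 103.4.
q_{Brew} = 211 − 2·98.6 + 103.4 = 117.2.
Profit = (98.6 − 40)·117.2 = 6867.92.

6867.92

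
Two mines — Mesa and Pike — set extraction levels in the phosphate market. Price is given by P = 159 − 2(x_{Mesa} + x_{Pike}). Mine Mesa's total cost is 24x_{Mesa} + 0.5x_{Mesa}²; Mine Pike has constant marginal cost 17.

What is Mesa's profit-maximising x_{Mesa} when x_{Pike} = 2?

26.2

Mine Mesa's profit: π = x_{Mesa}(159 − 2(x_{Mesa} + x_{Pike})) − 24x_{Mesa} − 0.5x_{Mesa}².
∂π/∂x_{Mesa} = 135 − 5x_{Mesa} − 2x_{Pike} = 0, so x_{Mesa} = 27 − 0.4x_{Pike}.
At x_{Pike} = 2: x_{Mesa} = 27 − 0.4·2 = 26.2.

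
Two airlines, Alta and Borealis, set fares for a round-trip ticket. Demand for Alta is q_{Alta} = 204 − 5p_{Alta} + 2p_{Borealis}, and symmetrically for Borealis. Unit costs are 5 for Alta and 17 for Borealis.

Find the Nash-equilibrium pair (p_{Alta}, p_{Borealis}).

29.875, 34.875

Alta's profit: π = (p_{Alta} − 5)(204 − 5p_{Alta} + 2p_{Borealis}).
∂π/∂p_{Alta} = 229 − 10p_{Alta} + 2p_{Borealis} = 0 ⇒ p_{Alta} = 22.9 + 0.2p_{Borealis}.
Similarly p_{Borealis} = 28.9 + 0.2p_{Alta}.
Plugging p_{Borealis} into Alta's best response: p_{Alta} = 22.9 + 0.2(28.9 + 0.2p_{Alta}) ⇒ 0.96p_{Alta} = 28.68, so p_{Alta} = 29.875.
Then p_{Borealis} = 28.9 + 0.2·29.875 = 34.875.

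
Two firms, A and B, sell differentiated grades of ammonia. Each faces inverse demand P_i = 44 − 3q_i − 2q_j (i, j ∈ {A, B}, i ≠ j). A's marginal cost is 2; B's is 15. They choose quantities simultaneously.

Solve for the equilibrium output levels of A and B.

Firm A's profit: π = q_A(44 − 3q_A − 2q_B) − 2q_A.
∂π/∂q_A = 42 − 6q_A − 2q_B = 0 ⇒ q_A = 7 − (1/3)q_B.
Similarly q_B = 29/6 − (1/3)q_A.
Substituting the second reaction function into the first: q_A = 7 − (1/3)(29/6 − (1/3)q_A), which gives (8/9)q_A = 97/18 ⇒ q_A = 6.0625.
Then q_B = 29/6 − (1/3)·6.0625 = 2.8125.

6.0625, 2.8125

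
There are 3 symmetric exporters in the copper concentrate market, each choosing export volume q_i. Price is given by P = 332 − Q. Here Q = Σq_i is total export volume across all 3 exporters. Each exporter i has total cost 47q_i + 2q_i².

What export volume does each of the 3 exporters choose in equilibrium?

35.625

A representative exporter's profit is π_i = q_i(332 − Q) − 47q_i − 2q_i², with Q = q_i + Σ_{j≠i} q_j.
First-order condition: 285 − 6q_i − Σ_{j≠i} q_j = 0.
In a symmetric equilibrium every exporter chooses the same q, so Σ_{j≠i} q_j = 2q. The condition becomes 285 − 8q = 0, giving q = 285/8 = 35.625.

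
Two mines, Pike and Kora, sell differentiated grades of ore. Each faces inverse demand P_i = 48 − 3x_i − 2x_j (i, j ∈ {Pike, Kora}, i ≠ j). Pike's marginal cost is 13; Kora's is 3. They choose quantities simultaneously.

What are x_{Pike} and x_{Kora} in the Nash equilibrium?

3.75, 6.25

Mine Pike's profit: π = x_{Pike}(48 − 3x_{Pike} − 2x_{Kora}) − 13x_{Pike}.
∂π/∂x_{Pike} = 35 − 6x_{Pike} − 2x_{Kora} = 0 ⇒ x_{Pike} = 35/6 − (1/3)x_{Kora}.
Similarly x_{Kora} = 7.5 − (1/3)x_{Pike}.
Substituting the second reaction function into the first: x_{Pike} = 35/6 − (1/3)(7.5 − (1/3)x_{Pike}), which gives (8/9)x_{Pike} = 10/3 ⇒ x_{Pike} = 3.75.
Then x_{Kora} = 7.5 − (1/3)·3.75 = 6.25.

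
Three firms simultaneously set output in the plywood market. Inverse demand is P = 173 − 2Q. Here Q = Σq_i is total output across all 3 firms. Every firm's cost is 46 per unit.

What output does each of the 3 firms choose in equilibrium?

15.875

A representative firm's profit is π_i = q_i(173 − 2Q) − 46q_i, with Q = q_i + Σ_{j≠i} q_j.
First-order condition: 127 − 4q_i − 2Σ_{j≠i} q_j = 0.
With identical firms, set every q_j = q: then 127 − 4q − 4q = 0, i.e. q = 127/8 = 15.875.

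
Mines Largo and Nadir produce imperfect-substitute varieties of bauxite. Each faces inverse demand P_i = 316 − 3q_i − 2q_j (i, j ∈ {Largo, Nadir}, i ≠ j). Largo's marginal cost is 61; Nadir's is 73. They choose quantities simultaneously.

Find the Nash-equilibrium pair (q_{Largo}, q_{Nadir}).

Mine Largo's profit: π = q_{Largo}(316 − 3q_{Largo} − 2q_{Nadir}) − 61q_{Largo}.
∂π/∂q_{Largo} = 255 − 6q_{Largo} − 2q_{Nadir} = 0 ⇒ q_{Largo} = 42.5 − (1/3)q_{Nadir}.
Similarly q_{Nadir} = 40.5 − (1/3)q_{Largo}.
Substituting the second reaction function into the first: q_{Largo} = 42.5 − (1/3)(40.5 − (1/3)q_{Largo}), which gives (8/9)q_{Largo} = 29 ⇒ q_{Largo} = 32.625.
Then q_{Nadir} = 40.5 − (1/3)·32.625 = 29.625.

32.625, 29.625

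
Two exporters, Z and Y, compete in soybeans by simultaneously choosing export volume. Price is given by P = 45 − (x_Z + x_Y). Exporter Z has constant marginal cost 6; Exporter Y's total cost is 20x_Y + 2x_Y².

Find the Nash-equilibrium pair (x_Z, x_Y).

Exporter Z's profit: π = x_Z(45 − (x_Z + x_Y)) − 6x_Z.
∂π/∂x_Z = 39 − 2x_Z − x_Y = 0, so x_Z = 19.5 − 0.5x_Y.
For Y: ∂π/∂x_Y = 25 − 6x_Y − x_Z = 0 ⇒ x_Y = 25/6 − (1/6)x_Z.
Plugging x_Y into Z's best response: x_Z = 19.5 − 0.5(25/6 − (1/6)x_Z) ⇒ (11/12)x_Z = 209/12, so x_Z = 19.
Then x_Y = 25/6 − (1/6)·19 = 1.

19, 1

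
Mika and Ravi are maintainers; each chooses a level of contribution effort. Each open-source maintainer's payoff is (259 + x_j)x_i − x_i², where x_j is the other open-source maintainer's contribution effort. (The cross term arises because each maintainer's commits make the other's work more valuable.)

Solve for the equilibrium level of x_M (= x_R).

259

Mika's payoff is (259 + x_R)x_M − x_M².
∂π/∂x_M = 259 + x_R − 2x_M = 0, so x_M = 129.5 + 0.5x_R.
The game is symmetric, so in equilibrium x_R = x_M: the reaction function gives 0.5x_M = 129.5, hence x_M = 259.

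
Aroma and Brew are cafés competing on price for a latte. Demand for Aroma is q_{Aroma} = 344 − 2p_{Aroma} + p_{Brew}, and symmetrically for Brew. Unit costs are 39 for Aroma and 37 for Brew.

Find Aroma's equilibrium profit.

Aroma's profit: π = (p_{Aroma} − 39)(344 − 2p_{Aroma} + p_{Brew}).
∂π/∂p_{Aroma} = 422 − 4p_{Aroma} + p_{Brew} = 0 ⇒ p_{Aroma} = 105.5 + 0.25p_{Brew}.
Similarly p_{Brew} = 104.5 + 0.25p_{Aroma}.
Plugging p_{Brew} into Aroma's best response: p_{Aroma} = 105.5 + 0.25(104.5 + 0.25p_{Aroma}) ⇒ 0.9375p_{Aroma} = 131.625, so p_{Aroma} = 140.4.
Then p_{Brew} = 104.5 + 0.25·140.4 = 139.6.
q_{Aroma} = 344 − 2·140.4 + 139.6 = 202.8.
Profit = (140.4 − 39)·202.8 = 20563.92.

20563.92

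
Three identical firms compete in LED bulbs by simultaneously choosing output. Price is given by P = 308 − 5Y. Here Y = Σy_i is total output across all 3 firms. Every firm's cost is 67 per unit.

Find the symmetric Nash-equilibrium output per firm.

12.05

A representative firm's profit is π_i = y_i(308 − 5Y) − 67y_i, with Y = y_i + Σ_{j≠i} y_j.
First-order condition: 241 − 10y_i − 5Σ_{j≠i} y_j = 0.
Imposing symmetry (y_j = y for all j) turns Σ_{j≠i} y_j into 2y, so 241 = 20y and y = 12.05.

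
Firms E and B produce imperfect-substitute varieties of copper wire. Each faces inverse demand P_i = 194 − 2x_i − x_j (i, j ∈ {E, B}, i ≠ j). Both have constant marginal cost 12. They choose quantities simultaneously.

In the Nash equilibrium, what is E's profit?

Firm E's profit: π = x_E(194 − 2x_E − x_B) − 12x_E.
∂π/∂x_E = 182 − 4x_E − x_B = 0 ⇒ x_E = 45.5 − 0.25x_B.
Setting x_E = x_B in the reaction function: x_E = 45.5 − 0.25x_E, so x_E = 45.5 / 1.25 = 36.4.
P_E = 194 − 2·36.4 − 36.4 = 84.8.
Profit = (84.8 − 12)·36.4 = 2649.92.

2649.92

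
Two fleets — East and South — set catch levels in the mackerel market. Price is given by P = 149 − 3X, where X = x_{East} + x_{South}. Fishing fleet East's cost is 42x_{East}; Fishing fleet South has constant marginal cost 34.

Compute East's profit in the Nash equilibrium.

363

Fishing fleet East's profit: π = x_{East}(149 − 3(x_{East} + x_{South})) − 42x_{East}.
∂π/∂x_{East} = 107 − 6x_{East} − 3x_{South} = 0, so x_{East} = 107/6 − 0.5x_{South}.
By the same steps for South: x_{South} = 115/6 − 0.5x_{East}.
Plugging x_{South} into East's best response: x_{East} = 107/6 − 0.5(115/6 − 0.5x_{East}) ⇒ 0.75x_{East} = 8.25, so x_{East} = 11.
Then x_{South} = 115/6 − 0.5·11 = 41/3.
Price P = 149 − 3·(74/3) = 75.
East's profit: (75 − 42)·11 = 363.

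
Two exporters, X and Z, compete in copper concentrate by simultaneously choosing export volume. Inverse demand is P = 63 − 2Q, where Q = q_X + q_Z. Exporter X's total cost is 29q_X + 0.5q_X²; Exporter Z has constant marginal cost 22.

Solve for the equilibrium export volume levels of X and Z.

3.375, 8.5625

Exporter X's profit: π = q_X(63 − 2(q_X + q_Z)) − 29q_X − 0.5q_X².
∂π/∂q_X = 34 − 5q_X − 2q_Z = 0, so q_X = 6.8 − 0.4q_Z.
For Z: ∂π/∂q_Z = 41 − 4q_Z − 2q_X = 0 ⇒ q_Z = 10.25 − 0.5q_X.
Plugging q_Z into X's best response: q_X = 6.8 − 0.4(10.25 − 0.5q_X) ⇒ 0.8q_X = 2.7, so q_X = 3.375.
Then q_Z = 10.25 − 0.5·3.375 = 8.5625.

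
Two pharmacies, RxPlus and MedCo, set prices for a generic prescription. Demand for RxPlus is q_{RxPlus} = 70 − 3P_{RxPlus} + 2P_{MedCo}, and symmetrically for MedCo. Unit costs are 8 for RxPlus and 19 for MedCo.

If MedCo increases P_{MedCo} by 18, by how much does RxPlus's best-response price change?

6

RxPlus's profit: π = (P_{RxPlus} − 8)(70 − 3P_{RxPlus} + 2P_{MedCo}).
∂π/∂P_{RxPlus} = 94 − 6P_{RxPlus} + 2P_{MedCo} = 0 ⇒ P_{RxPlus} = 47/3 + (1/3)P_{MedCo}.
The reaction-function slope is 1/3, so an 18-unit rise in P_{MedCo} moves P_{RxPlus} by 1/3 × 18 = 6. RxPlus's best response rises — the actions are strategic complements.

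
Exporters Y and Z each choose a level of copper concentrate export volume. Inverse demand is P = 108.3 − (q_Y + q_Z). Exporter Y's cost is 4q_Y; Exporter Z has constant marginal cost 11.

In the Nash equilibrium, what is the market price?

41.1

Exporter Y's profit: π = q_Y(108.3 − (q_Y + q_Z)) − 4q_Y.
∂π/∂q_Y = 104.3 − 2q_Y − q_Z = 0, so q_Y = 52.15 − 0.5q_Z.
By the same steps for Z: q_Z = 48.65 − 0.5q_Y.
Substituting the second reaction function into the first: q_Y = 52.15 − 0.5(48.65 − 0.5q_Y), which gives 0.75q_Y = 27.825 ⇒ q_Y = 37.1.
Then q_Z = 48.65 − 0.5·37.1 = 30.1.
Equilibrium price: P = 108.3 − 67.2 = 41.1.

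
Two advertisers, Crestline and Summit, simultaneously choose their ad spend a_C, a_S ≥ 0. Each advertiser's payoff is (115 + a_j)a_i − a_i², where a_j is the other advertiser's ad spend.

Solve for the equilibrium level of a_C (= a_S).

Crestline's payoff is (115 + a_S)a_C − a_C².
∂π/∂a_C = 115 + a_S − 2a_C = 0, so a_C = 57.5 + 0.5a_S.
By symmetry a_S = a_C; substituting into the reaction function, 0.5a_C = 57.5 and a_C = 115.

115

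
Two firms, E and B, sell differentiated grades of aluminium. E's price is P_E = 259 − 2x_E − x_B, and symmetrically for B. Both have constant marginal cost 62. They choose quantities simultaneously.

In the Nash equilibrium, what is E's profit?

3104.72

Firm E's profit: π = x_E(259 − 2x_E − x_B) − 62x_E.
∂π/∂x_E = 197 − 4x_E − x_B = 0 ⇒ x_E = 49.25 − 0.25x_B.
Setting x_E = x_B in the reaction function: x_E = 49.25 − 0.25x_E, so x_E = 49.25 / 1.25 = 39.4.
P_E = 259 − 2·39.4 − 39.4 = 140.8.
Profit = (140.8 − 62)·39.4 = 3104.72.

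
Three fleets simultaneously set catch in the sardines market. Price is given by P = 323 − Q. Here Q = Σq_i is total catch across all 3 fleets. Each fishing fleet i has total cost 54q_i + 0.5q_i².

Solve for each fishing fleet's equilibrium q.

53.8

A representative fishing fleet's profit is π_i = q_i(323 − Q) − 54q_i − 0.5q_i², with Q = q_i + Σ_{j≠i} q_j.
First-order condition: 269 − 3q_i − Σ_{j≠i} q_j = 0.
In a symmetric equilibrium every fishing fleet chooses the same q, so Σ_{j≠i} q_j = 2q. The condition becomes 269 − 5q = 0, giving q = 269/5 = 53.8.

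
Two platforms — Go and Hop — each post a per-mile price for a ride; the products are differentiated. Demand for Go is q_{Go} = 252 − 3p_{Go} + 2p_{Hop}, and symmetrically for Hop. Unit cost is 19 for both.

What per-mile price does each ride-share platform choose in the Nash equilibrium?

Go's profit: π = (p_{Go} − 19)(252 − 3p_{Go} + 2p_{Hop}).
∂π/∂p_{Go} = 309 − 6p_{Go} + 2p_{Hop} = 0 ⇒ p_{Go} = 51.5 + (1/3)p_{Hop}.
Setting p_{Go} = p_{Hop} in the reaction function: p_{Go} = 51.5 + (1/3)p_{Go}, so p_{Go} = 51.5 / (2/3) = 77.25.

77.25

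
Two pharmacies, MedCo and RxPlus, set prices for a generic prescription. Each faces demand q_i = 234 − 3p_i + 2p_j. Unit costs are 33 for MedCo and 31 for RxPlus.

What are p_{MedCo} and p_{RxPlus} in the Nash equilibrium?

MedCo's profit: π = (p_{MedCo} − 33)(234 − 3p_{MedCo} + 2p_{RxPlus}).
∂π/∂p_{MedCo} = 333 − 6p_{MedCo} + 2p_{RxPlus} = 0 ⇒ p_{MedCo} = 55.5 + (1/3)p_{RxPlus}.
Similarly p_{RxPlus} = 54.5 + (1/3)p_{MedCo}.
Solving the two reaction functions simultaneously: (1 − (1/3)(1/3))p_{MedCo} = 55.5 + (1/3)·54.5, so (8/9)p_{MedCo} = 221/3 and p_{MedCo} = 82.875.
Then p_{RxPlus} = 54.5 + (1/3)·82.875 = 82.125.

82.875, 82.125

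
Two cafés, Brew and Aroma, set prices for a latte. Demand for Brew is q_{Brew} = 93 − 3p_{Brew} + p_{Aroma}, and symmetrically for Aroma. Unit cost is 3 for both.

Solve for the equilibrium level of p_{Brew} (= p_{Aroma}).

20.4

Brew's profit: π = (p_{Brew} − 3)(93 − 3p_{Brew} + p_{Aroma}).
∂π/∂p_{Brew} = 102 − 6p_{Brew} + p_{Aroma} = 0 ⇒ p_{Brew} = 17 + (1/6)p_{Aroma}.
Setting p_{Brew} = p_{Aroma} in the reaction function: p_{Brew} = 17 + (1/6)p_{Brew}, so p_{Brew} = 17 / (5/6) = 20.4.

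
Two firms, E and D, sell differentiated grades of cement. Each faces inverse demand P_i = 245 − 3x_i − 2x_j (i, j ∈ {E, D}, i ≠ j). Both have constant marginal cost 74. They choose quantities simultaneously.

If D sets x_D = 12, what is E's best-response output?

Firm E's profit: π = x_E(245 − 3x_E − 2x_D) − 74x_E.
∂π/∂x_E = 171 − 6x_E − 2x_D = 0 ⇒ x_E = 28.5 − (1/3)x_D.
At x_D = 12: x_E = 28.5 − (1/3)·12 = 24.5.

24.5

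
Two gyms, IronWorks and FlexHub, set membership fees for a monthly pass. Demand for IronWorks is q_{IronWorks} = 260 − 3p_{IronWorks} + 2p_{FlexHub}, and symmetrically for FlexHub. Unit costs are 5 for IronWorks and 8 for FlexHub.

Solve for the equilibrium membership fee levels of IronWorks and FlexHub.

IronWorks's profit: π = (p_{IronWorks} − 5)(260 − 3p_{IronWorks} + 2p_{FlexHub}).
∂π/∂p_{IronWorks} = 275 − 6p_{IronWorks} + 2p_{FlexHub} = 0 ⇒ p_{IronWorks} = 275/6 + (1/3)p_{FlexHub}.
Similarly p_{FlexHub} = 142/3 + (1/3)p_{IronWorks}.
Plugging p_{FlexHub} into IronWorks's best response: p_{IronWorks} = 275/6 + (1/3)(142/3 + (1/3)p_{IronWorks}) ⇒ (8/9)p_{IronWorks} = 1109/18, so p_{IronWorks} = 69.3125.
Then p_{FlexHub} = 142/3 + (1/3)·69.3125 = 70.4375.

69.3125, 70.4375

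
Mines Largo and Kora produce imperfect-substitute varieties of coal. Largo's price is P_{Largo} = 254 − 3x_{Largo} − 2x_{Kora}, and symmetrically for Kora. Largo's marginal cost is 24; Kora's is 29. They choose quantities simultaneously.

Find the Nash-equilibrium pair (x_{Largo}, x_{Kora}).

Mine Largo's profit: π = x_{Largo}(254 − 3x_{Largo} − 2x_{Kora}) − 24x_{Largo}.
∂π/∂x_{Largo} = 230 − 6x_{Largo} − 2x_{Kora} = 0 ⇒ x_{Largo} = 115/3 − (1/3)x_{Kora}.
Similarly x_{Kora} = 37.5 − (1/3)x_{Largo}.
Plugging x_{Kora} into Largo's best response: x_{Largo} = 115/3 − (1/3)(37.5 − (1/3)x_{Largo}) ⇒ (8/9)x_{Largo} = 155/6, so x_{Largo} = 29.0625.
Then x_{Kora} = 37.5 − (1/3)·29.0625 = 27.8125.

29.0625, 27.8125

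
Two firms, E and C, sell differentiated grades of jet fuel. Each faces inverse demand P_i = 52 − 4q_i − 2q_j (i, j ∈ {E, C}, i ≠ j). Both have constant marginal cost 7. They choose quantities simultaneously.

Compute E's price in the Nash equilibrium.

25

Firm E's profit: π = q_E(52 − 4q_E − 2q_C) − 7q_E.
∂π/∂q_E = 45 − 8q_E − 2q_C = 0 ⇒ q_E = 5.625 − 0.25q_C.
Setting q_E = q_C in the reaction function: q_E = 5.625 − 0.25q_E, so q_E = 5.625 / 1.25 = 4.5.
P_E = 52 − 4·4.5 − 2·4.5 = 25.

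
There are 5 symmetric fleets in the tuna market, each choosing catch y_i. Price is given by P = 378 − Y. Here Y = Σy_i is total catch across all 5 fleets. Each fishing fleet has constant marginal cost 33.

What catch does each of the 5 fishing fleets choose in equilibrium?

A representative fishing fleet's profit is π_i = y_i(378 − Y) − 33y_i, with Y = y_i + Σ_{j≠i} y_j.
First-order condition: 345 − 2y_i − Σ_{j≠i} y_j = 0.
With identical fishing fleets, set every y_j = y: then 345 − 2y − 4y = 0, i.e. y = 345/6 = 57.5.

57.5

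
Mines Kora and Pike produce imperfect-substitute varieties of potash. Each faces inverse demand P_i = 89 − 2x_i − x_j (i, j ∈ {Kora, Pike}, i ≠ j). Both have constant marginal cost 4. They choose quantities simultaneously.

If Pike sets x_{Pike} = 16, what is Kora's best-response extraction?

17.25

Mine Kora's profit: π = x_{Kora}(89 − 2x_{Kora} − x_{Pike}) − 4x_{Kora}.
∂π/∂x_{Kora} = 85 − 4x_{Kora} − x_{Pike} = 0 ⇒ x_{Kora} = 21.25 − 0.25x_{Pike}.
At x_{Pike} = 16: x_{Kora} = 21.25 − 0.25·16 = 17.25.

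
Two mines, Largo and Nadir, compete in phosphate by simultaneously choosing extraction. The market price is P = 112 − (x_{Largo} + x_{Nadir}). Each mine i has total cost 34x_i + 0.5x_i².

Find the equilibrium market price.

Mine Largo's profit: π = x_{Largo}(112 − (x_{Largo} + x_{Nadir})) − 34x_{Largo} − 0.5x_{Largo}².
∂π/∂x_{Largo} = 78 − 3x_{Largo} − x_{Nadir} = 0, so x_{Largo} = 26 − (1/3)x_{Nadir}.
By symmetry x_{Nadir} = x_{Largo}; substituting into the reaction function, (4/3)x_{Largo} = 26 and x_{Largo} = 19.5.
Equilibrium price: P = 112 − 39 = 73.

73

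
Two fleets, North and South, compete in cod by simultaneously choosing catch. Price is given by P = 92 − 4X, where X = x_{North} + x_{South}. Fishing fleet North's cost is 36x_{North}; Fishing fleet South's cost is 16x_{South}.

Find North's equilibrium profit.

Fishing fleet North's profit: π = x_{North}(92 − 4(x_{North} + x_{South})) − 36x_{North}.
∂π/∂x_{North} = 56 − 8x_{North} − 4x_{South} = 0, so x_{North} = 7 − 0.5x_{South}.
By the same steps for South: x_{South} = 9.5 − 0.5x_{North}.
Plugging x_{South} into North's best response: x_{North} = 7 − 0.5(9.5 − 0.5x_{North}) ⇒ 0.75x_{North} = 2.25, so x_{North} = 3.
Then x_{South} = 9.5 − 0.5·3 = 8.
Price P = 92 − 4·11 = 48.
North's profit: (48 − 36)·3 = 36.

36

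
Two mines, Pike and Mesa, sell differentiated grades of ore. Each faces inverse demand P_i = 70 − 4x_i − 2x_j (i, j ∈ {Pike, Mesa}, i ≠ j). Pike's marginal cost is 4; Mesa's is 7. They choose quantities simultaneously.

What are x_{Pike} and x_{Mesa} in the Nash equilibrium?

Mine Pike's profit: π = x_{Pike}(70 − 4x_{Pike} − 2x_{Mesa}) − 4x_{Pike}.
∂π/∂x_{Pike} = 66 − 8x_{Pike} − 2x_{Mesa} = 0 ⇒ x_{Pike} = 8.25 − 0.25x_{Mesa}.
Similarly x_{Mesa} = 7.875 − 0.25x_{Pike}.
Plugging x_{Mesa} into Pike's best response: x_{Pike} = 8.25 − 0.25(7.875 − 0.25x_{Pike}) ⇒ 0.9375x_{Pike} = 201/32, so x_{Pike} = 6.7.
Then x_{Mesa} = 7.875 − 0.25·6.7 = 6.2.

6.7, 6.2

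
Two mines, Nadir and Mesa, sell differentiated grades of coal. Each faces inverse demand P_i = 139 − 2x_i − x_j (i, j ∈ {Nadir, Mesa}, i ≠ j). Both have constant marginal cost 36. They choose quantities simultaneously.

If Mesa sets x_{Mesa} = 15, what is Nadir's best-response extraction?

Mine Nadir's profit: π = x_{Nadir}(139 − 2x_{Nadir} − x_{Mesa}) − 36x_{Nadir}.
∂π/∂x_{Nadir} = 103 − 4x_{Nadir} − x_{Mesa} = 0 ⇒ x_{Nadir} = 25.75 − 0.25x_{Mesa}.
At x_{Mesa} = 15: x_{Nadir} = 25.75 − 0.25·15 = 22.

22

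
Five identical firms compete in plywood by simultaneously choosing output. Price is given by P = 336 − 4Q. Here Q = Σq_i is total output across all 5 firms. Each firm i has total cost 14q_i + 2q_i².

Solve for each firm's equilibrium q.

11.5

A representative firm's profit is π_i = q_i(336 − 4Q) − 14q_i − 2q_i², with Q = q_i + Σ_{j≠i} q_j.
First-order condition: 322 − 12q_i − 4Σ_{j≠i} q_j = 0.
Imposing symmetry (q_j = q for all j) turns Σ_{j≠i} q_j into 4q, so 322 = 28q and q = 11.5.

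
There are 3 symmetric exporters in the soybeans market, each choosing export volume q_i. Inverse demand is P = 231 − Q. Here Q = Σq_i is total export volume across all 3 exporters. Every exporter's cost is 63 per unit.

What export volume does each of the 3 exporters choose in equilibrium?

42

A representative exporter's profit is π_i = q_i(231 − Q) − 63q_i, with Q = q_i + Σ_{j≠i} q_j.
First-order condition: 168 − 2q_i − Σ_{j≠i} q_j = 0.
Imposing symmetry (q_j = q for all j) turns Σ_{j≠i} q_j into 2q, so 168 = 4q and q = 42.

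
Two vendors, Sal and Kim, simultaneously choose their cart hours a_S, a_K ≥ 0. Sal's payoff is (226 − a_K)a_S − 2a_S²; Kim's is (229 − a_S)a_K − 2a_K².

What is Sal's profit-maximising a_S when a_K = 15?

52.75

Expanding Sal's payoff: 226a_S − a_Ka_S − 2a_S².
∂π/∂a_S = 226 − a_K − 4a_S = 0, so a_S = 56.5 − 0.25a_K.
At a_K = 15: a_S = 56.5 − 0.25·15 = 52.75.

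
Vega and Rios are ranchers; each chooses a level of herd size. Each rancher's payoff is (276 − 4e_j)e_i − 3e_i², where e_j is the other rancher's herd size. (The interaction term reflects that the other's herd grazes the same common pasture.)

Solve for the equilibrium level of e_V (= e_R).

27.6

Vega's payoff is (276 − 4e_R)e_V − 3e_V².
∂π/∂e_V = 276 − 4e_R − 6e_V = 0, so e_V = 46 − (2/3)e_R.
By symmetry e_R = e_V; substituting into the reaction function, (5/3)e_V = 46 and e_V = 27.6.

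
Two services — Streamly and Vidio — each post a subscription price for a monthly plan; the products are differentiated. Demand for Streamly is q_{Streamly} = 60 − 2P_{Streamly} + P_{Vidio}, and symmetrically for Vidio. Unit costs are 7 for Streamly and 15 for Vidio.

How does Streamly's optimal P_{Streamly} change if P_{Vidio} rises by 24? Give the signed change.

6

Streamly's profit: π = (P_{Streamly} − 7)(60 − 2P_{Streamly} + P_{Vidio}).
∂π/∂P_{Streamly} = 74 − 4P_{Streamly} + P_{Vidio} = 0 ⇒ P_{Streamly} = 18.5 + 0.25P_{Vidio}.
The reaction-function slope is 0.25, so a 24-unit rise in P_{Vidio} moves P_{Streamly} by 0.25 × 24 = 6. Streamly's best response rises — the actions are strategic complements.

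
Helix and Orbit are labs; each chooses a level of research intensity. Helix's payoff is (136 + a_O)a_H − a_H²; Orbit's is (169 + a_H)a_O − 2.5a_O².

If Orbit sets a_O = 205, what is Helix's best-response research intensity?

Expanding Helix's payoff: 136a_H + a_Oa_H − a_H².
∂π/∂a_H = 136 + a_O − 2a_H = 0, so a_H = 68 + 0.5a_O.
At a_O = 205: a_H = 68 + 0.5·205 = 170.5.

170.5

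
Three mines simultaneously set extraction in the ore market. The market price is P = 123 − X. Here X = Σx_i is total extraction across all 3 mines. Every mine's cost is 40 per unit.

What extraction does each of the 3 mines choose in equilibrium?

20.75

A representative mine's profit is π_i = x_i(123 − X) − 40x_i, with X = x_i + Σ_{j≠i} x_j.
First-order condition: 83 − 2x_i − Σ_{j≠i} x_j = 0.
With identical mines, set every x_j = x: then 83 − 2x − 2x = 0, i.e. x = 83/4 = 20.75.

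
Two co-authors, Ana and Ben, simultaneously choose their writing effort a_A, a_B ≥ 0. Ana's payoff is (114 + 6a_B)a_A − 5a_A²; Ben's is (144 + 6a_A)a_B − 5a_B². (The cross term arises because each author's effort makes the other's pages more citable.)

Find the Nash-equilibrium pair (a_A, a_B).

31.3125, 33.1875

Expanding Ana's payoff: 114a_A + 6a_Ba_A − 5a_A².
∂π/∂a_A = 114 + 6a_B − 10a_A = 0, so a_A = 11.4 + 0.6a_B.
Likewise for Ben: a_B = 14.4 + 0.6a_A.
Substituting the second reaction function into the first: a_A = 11.4 + 0.6(14.4 + 0.6a_A), which gives 0.64a_A = 20.04 ⇒ a_A = 31.3125.
Then a_B = 14.4 + 0.6·31.3125 = 33.1875.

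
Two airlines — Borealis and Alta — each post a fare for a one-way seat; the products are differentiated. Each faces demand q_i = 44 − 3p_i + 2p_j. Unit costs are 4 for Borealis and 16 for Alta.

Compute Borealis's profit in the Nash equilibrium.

Borealis's profit: π = (p_{Borealis} − 4)(44 − 3p_{Borealis} + 2p_{Alta}).
∂π/∂p_{Borealis} = 56 − 6p_{Borealis} + 2p_{Alta} = 0 ⇒ p_{Borealis} = 28/3 + (1/3)p_{Alta}.
Similarly p_{Alta} = 46/3 + (1/3)p_{Borealis}.
Substituting the second reaction function into the first: p_{Borealis} = 28/3 + (1/3)(46/3 + (1/3)p_{Borealis}), which gives (8/9)p_{Borealis} = 130/9 ⇒ p_{Borealis} = 16.25.
Then p_{Alta} = 46/3 + (1/3)·16.25 = 20.75.
q_{Borealis} = 44 − 3·16.25 + 2·20.75 = 36.75.
Profit = (16.25 − 4)·36.75 = 450.1875.

450.1875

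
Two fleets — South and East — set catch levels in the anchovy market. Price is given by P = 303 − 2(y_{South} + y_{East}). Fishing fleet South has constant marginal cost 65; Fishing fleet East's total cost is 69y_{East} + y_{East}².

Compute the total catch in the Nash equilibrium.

Fishing fleet South's profit: π = y_{South}(303 − 2(y_{South} + y_{East})) − 65y_{South}.
∂π/∂y_{South} = 238 − 4y_{South} − 2y_{East} = 0, so y_{South} = 59.5 − 0.5y_{East}.
For East: ∂π/∂y_{East} = 234 − 6y_{East} − 2y_{South} = 0 ⇒ y_{East} = 39 − (1/3)y_{South}.
Plugging y_{East} into South's best response: y_{South} = 59.5 − 0.5(39 − (1/3)y_{South}) ⇒ (5/6)y_{South} = 40, so y_{South} = 48.
Then y_{East} = 39 − (1/3)·48 = 23.
Total catch: 48 + 23 = 71.

71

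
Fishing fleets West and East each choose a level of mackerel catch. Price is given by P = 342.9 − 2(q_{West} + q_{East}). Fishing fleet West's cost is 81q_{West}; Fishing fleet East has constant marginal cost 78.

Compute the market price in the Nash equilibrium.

167.3

Fishing fleet West's profit: π = q_{West}(342.9 − 2(q_{West} + q_{East})) − 81q_{West}.
∂π/∂q_{West} = 261.9 − 4q_{West} − 2q_{East} = 0, so q_{West} = 65.475 − 0.5q_{East}.
By the same steps for East: q_{East} = 66.225 − 0.5q_{West}.
Solving the two reaction functions simultaneously: (1 − (−0.5)(−0.5))q_{West} = 65.475 − 0.5·66.225, so 0.75q_{West} = 32.3625 and q_{West} = 43.15.
Then q_{East} = 66.225 − 0.5·43.15 = 44.65.
Equilibrium price: P = 342.9 − 2·87.8 = 167.3.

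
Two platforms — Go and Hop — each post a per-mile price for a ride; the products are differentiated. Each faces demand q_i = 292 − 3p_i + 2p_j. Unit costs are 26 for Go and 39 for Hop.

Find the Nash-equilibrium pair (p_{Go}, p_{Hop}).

Go's profit: π = (p_{Go} − 26)(292 − 3p_{Go} + 2p_{Hop}).
∂π/∂p_{Go} = 370 − 6p_{Go} + 2p_{Hop} = 0 ⇒ p_{Go} = 185/3 + (1/3)p_{Hop}.
Similarly p_{Hop} = 409/6 + (1/3)p_{Go}.
Solving the two reaction functions simultaneously: (1 − (1/3)(1/3))p_{Go} = 185/3 + (1/3)·(409/6), so (8/9)p_{Go} = 1519/18 and p_{Go} = 94.9375.
Then p_{Hop} = 409/6 + (1/3)·94.9375 = 99.8125.

94.9375, 99.8125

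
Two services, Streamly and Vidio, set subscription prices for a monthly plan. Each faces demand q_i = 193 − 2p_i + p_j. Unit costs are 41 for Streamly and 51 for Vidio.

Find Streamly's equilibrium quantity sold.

104

Streamly's profit: π = (p_{Streamly} − 41)(193 − 2p_{Streamly} + p_{Vidio}).
∂π/∂p_{Streamly} = 275 − 4p_{Streamly} + p_{Vidio} = 0 ⇒ p_{Streamly} = 68.75 + 0.25p_{Vidio}.
Similarly p_{Vidio} = 73.75 + 0.25p_{Streamly}.
Substituting the second reaction function into the first: p_{Streamly} = 68.75 + 0.25(73.75 + 0.25p_{Streamly}), which gives 0.9375p_{Streamly} = 87.1875 ⇒ p_{Streamly} = 93.
Then p_{Vidio} = 73.75 + 0.25·93 = 97.
q_{Streamly} = 193 − 2·93 + 97 = 104.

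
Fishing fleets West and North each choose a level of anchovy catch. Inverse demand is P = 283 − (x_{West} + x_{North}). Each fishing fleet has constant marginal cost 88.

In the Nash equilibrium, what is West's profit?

4225

Fishing fleet West's profit: π = x_{West}(283 − (x_{West} + x_{North})) − 88x_{West}.
∂π/∂x_{West} = 195 − 2x_{West} − x_{North} = 0, so x_{West} = 97.5 − 0.5x_{North}.
By symmetry x_{North} = x_{West}; substituting into the reaction function, 1.5x_{West} = 97.5 and x_{West} = 65.
Price P = 283 − 130 = 153.
West's profit: (153 − 88)·65 = 4225.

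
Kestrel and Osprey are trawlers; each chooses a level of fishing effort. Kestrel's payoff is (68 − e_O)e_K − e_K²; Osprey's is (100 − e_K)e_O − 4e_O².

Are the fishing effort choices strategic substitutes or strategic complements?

strategic substitutes

Expanding Kestrel's payoff: 68e_K − e_Oe_K − e_K².
∂π/∂e_K = 68 − e_O − 2e_K = 0, so e_K = 34 − 0.5e_O.
The best-response slope de_K/de_O = −0.5 < 0: the reaction function is downward-sloping, so the choices are strategic substitutes.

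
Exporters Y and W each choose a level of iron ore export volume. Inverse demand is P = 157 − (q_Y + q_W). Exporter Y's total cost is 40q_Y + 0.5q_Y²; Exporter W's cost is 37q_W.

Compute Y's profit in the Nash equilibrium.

779.76

Exporter Y's profit: π = q_Y(157 − (q_Y + q_W)) − 40q_Y − 0.5q_Y².
∂π/∂q_Y = 117 − 3q_Y − q_W = 0, so q_Y = 39 − (1/3)q_W.
For W: ∂π/∂q_W = 120 − 2q_W − q_Y = 0 ⇒ q_W = 60 − 0.5q_Y.
Plugging q_W into Y's best response: q_Y = 39 − (1/3)(60 − 0.5q_Y) ⇒ (5/6)q_Y = 19, so q_Y = 22.8.
Then q_W = 60 − 0.5·22.8 = 48.6.
Price P = 157 − 71.4 = 85.6.
Y's profit: (85.6 − 40)·22.8 − 0.5(22.8)² = 779.76.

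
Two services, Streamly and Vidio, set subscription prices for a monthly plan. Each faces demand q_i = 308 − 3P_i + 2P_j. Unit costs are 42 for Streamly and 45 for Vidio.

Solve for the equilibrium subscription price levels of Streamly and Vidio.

Streamly's profit: π = (P_{Streamly} − 42)(308 − 3P_{Streamly} + 2P_{Vidio}).
∂π/∂P_{Streamly} = 434 − 6P_{Streamly} + 2P_{Vidio} = 0 ⇒ P_{Streamly} = 217/3 + (1/3)P_{Vidio}.
Similarly P_{Vidio} = 443/6 + (1/3)P_{Streamly}.
Solving the two reaction functions simultaneously: (1 − (1/3)(1/3))P_{Streamly} = 217/3 + (1/3)·(443/6), so (8/9)P_{Streamly} = 1745/18 and P_{Streamly} = 109.0625.
Then P_{Vidio} = 443/6 + (1/3)·109.0625 = 110.1875.

109.0625, 110.1875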